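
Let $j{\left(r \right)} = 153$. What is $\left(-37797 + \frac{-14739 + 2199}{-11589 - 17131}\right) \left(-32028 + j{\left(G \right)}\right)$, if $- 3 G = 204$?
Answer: $\frac{1730043196875}{1436} \approx 1.2048 \cdot 10^{9}$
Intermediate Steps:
$G = -68$ ($G = \left(- \frac{1}{3}\right) 204 = -68$)
$\left(-37797 + \frac{-14739 + 2199}{-11589 - 17131}\right) \left(-32028 + j{\left(G \right)}\right) = \left(-37797 + \frac{-14739 + 2199}{-11589 - 17131}\right) \left(-32028 + 153\right) = \left(-37797 - \frac{12540}{-28720}\right) \left(-31875\right) = \left(-37797 - - \frac{627}{1436}\right) \left(-31875\right) = \left(-37797 + \frac{627}{1436}\right) \left(-31875\right) = \left(- \frac{54275865}{1436}\right) \left(-31875\right) = \frac{1730043196875}{1436}$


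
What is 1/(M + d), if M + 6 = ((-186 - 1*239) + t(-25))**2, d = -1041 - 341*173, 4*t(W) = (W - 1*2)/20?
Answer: 6400/773580729 ≈ 8.2732e-6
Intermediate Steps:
t(W) = -1/40 + W/80 (t(W) = ((W - 1*2)/20)/4 = ((W - 2)*(1/20))/4 = ((-2 + W)*(1/20))/4 = (-1/10 + W/20)/4 = -1/40 + W/80)
d = -60034 (d = -1041 - 58993 = -60034)
M = 1157798329/6400 (M = -6 + ((-186 - 1*239) + (-1/40 + (1/80)*(-25)))**2 = -6 + ((-186 - 239) + (-1/40 - 5/16))**2 = -6 + (-425 - 27/80)**2 = -6 + (-34027/80)**2 = -6 + 1157836729/6400 = 1157798329/6400 ≈ 1.8091e+5)
1/(M + d) = 1/(1157798329/6400 - 60034) = 1/(773580729/6400) = 6400/773580729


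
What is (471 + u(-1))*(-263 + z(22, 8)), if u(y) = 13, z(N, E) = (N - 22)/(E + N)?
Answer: -127292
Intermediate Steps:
z(N, E) = (-22 + N)/(E + N)
(471 + u(-1))*(-263 + z(22, 8)) = (471 + 13)*(-263 + (-22 + 22)/(8 + 22)) = 484*(-263 + 0/30) = 484*(-263 + (1/30)*0) = 484*(-263 + 0) = 484*(-263) = -127292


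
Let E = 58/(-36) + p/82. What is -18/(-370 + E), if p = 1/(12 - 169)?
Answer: 1042794/21528551 ≈ 0.048438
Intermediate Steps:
p = -1/157 (p = 1/(-157) = -1/157 ≈ -0.0063694)
E = -93341/57933 (E = 58/(-36) - 1/157/82 = 58*(-1/36) - 1/157*1/82 = -29/18 - 1/12874 = -93341/57933 ≈ -1.6112)
-18/(-370 + E) = -18/(-370 - 93341/57933) = -18/(-21528551/57933) = -18*(-57933/21528551) = 1042794/21528551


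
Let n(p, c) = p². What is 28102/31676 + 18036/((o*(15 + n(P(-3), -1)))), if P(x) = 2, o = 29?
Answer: 293396269/8726738 ≈ 33.620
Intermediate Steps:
28102/31676 + 18036/((o*(15 + n(P(-3), -1)))) = 28102/31676 + 18036/((29*(15 + 2²))) = 28102*(1/31676) + 18036/((29*(15 + 4))) = 14051/15838 + 18036/((29*19)) = 14051/15838 + 18036/551 = 293396269/8726738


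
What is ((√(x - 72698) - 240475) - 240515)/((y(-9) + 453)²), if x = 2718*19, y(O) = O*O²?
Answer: -80165/12696 + I*√329/9522 ≈ -6.3142 + 0.0019049*I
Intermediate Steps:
y(O) = O³
x = 51642
((√(x - 72698) - 240475) - 240515)/((y(-9) + 453)²) = ((√(51642 - 72698) - 240475) - 240515)/(((-9)³ + 453)²) = ((√(-21056) - 240475) - 240515)/((-729 + 453)²) = ((8*I*√329 - 240475) - 240515)/((-276)²) = ((-240475 + 8*I*√329) - 240515)/76176 = (-480990 + 8*I*√329)*(1/76176) = -80165/12696 + I*√329/9522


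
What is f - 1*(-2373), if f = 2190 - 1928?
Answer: 2635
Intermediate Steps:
f = 262
f - 1*(-2373) = 262 - 1*(-2373) = 262 + 2373 = 2635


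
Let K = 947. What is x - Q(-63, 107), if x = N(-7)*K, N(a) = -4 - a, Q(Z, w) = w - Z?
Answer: 2671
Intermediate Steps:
x = 2841 (x = (-4 - 1*(-7))*947 = (-4 + 7)*947 = 3*947 = 2841)
x - Q(-63, 107) = 2841 - (107 - 1*(-63)) = 2841 - (107 + 63) = 2841 - 1*170 = 2841 - 170 = 2671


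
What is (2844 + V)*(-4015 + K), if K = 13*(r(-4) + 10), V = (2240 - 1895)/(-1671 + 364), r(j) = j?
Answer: -14632895931/1307 ≈ -1.1196e+7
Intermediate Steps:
V = -345/1307 (V = 345/(-1307) = 345*(-1/1307) = -345/1307 ≈ -0.26396)
K = 78 (K = 13*(-4 + 10) = 13*6 = 78)
(2844 + V)*(-4015 + K) = (2844 - 345/1307)*(-4015 + 78) = (3716763/1307)*(-3937) = -14632895931/1307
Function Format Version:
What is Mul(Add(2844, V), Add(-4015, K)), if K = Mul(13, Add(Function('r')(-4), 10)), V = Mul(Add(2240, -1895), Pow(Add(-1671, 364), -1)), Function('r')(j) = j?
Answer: Rational(-14632895931, 1307) ≈ -1.1196e+7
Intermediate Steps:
V = Rational(-345, 1307) (V = Mul(345, Pow(-1307, -1)) = Mul(345, Rational(-1, 1307)) = Rational(-345, 1307) ≈ -0.26396)
K = 78 (K = Mul(13, Add(-4, 10)) = Mul(13, 6) = 78)
Mul(Add(2844, V), Add(-4015, K)) = Mul(Add(2844, Rational(-345, 1307)), Add(-4015, 78)) = Mul(Rational(3716763, 1307), -3937) = Rational(-14632895931, 1307)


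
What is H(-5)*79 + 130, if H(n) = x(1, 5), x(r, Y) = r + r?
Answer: 288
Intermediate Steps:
x(r, Y) = 2*r
H(n) = 2 (H(n) = 2*1 = 2)
H(-5)*79 + 130 = 2*79 + 130 = 158 + 130 = 288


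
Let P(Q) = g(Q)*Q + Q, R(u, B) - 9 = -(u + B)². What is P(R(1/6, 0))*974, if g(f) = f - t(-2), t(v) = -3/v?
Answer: 47976805/648 ≈ 74038.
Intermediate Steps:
g(f) = -3/2 + f (g(f) = f - (-3)/(-2) = f - (-3)*(-1)/2 = f - 1*3/2 = f - 3/2 = -3/2 + f)
R(u, B) = 9 - (B + u)² (R(u, B) = 9 - (u + B)² = 9 - (B + u)²)
P(Q) = Q + Q*(-3/2 + Q) (P(Q) = (-3/2 + Q)*Q + Q = Q*(-3/2 + Q) + Q = Q + Q*(-3/2 + Q))
P(R(1/6, 0))*974 = ((9 - (0 + 1/6)²)*(-½ + (9 - (0 + 1/6)²)))*974 = ((9 - (0 + ⅙)²)*(-½ + (9 - (0 + ⅙)²)))*974 = ((9 - (⅙)²)*(-½ + (9 - (⅙)²)))*974 = ((9 - 1*1/36)*(-½ + (9 - 1*1/36)))*974 = ((9 - 1/36)*(-½ + (9 - 1/36)))*974 = (323*(-½ + 323/36)/36)*974 = ((323/36)*(305/36))*974 = (98515/1296)*974 = 47976805/648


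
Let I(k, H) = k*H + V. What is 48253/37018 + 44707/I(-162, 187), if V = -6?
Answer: -96448913/560822700 ≈ -0.17198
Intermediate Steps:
I(k, H) = -6 + H*k (I(k, H) = k*H - 6 = H*k - 6 = -6 + H*k)
48253/37018 + 44707/I(-162, 187) = 48253/37018 + 44707/(-6 + 187*(-162)) = 48253*(1/37018) + 44707/(-6 - 30294) = 48253/37018 + 44707/(-30300) = 48253/37018 + 44707*(-1/30300) = 48253/37018 - 44707/30300 = -96448913/560822700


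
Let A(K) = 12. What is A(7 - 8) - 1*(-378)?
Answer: 390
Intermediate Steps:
A(7 - 8) - 1*(-378) = 12 - 1*(-378) = 12 + 378 = 390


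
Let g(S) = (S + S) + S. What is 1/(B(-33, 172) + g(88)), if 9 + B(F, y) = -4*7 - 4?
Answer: 1/223 ≈ 0.0044843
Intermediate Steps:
g(S) = 3*S (g(S) = 2*S + S = 3*S)
B(F, y) = -41 (B(F, y) = -9 + (-4*7 - 4) = -9 + (-28 - 4) = -9 - 32 = -41)
1/(B(-33, 172) + g(88)) = 1/(-41 + 3*88) = 1/(-41 + 264) = 1/223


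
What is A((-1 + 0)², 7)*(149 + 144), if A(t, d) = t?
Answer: 293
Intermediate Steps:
A((-1 + 0)², 7)*(149 + 144) = (-1 + 0)²*(149 + 144) = (-1)²*293 = 1*293 = 293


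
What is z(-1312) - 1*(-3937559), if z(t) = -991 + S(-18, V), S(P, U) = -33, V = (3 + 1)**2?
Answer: 3936535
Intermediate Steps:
V = 16 (V = 4**2 = 16)
z(t) = -1024 (z(t) = -991 - 33 = -1024)
z(-1312) - 1*(-3937559) = -1024 - 1*(-3937559) = -1024 + 3937559 = 3936535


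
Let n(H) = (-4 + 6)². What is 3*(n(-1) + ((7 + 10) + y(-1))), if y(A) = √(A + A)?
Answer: 63 + 3*I*√2 ≈ 63.0 + 4.2426*I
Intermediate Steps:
y(A) = √2*√A (y(A) = √(2*A) = √2*√A)
n(H) = 4 (n(H) = 2² = 4)
3*(n(-1) + ((7 + 10) + y(-1))) = 3*(4 + ((7 + 10) + √2*√(-1))) = 3*(4 + (17 + √2*I)) = 3*(4 + (17 + I*√2)) = 3*(21 + I*√2) = 63 + 3*I*√2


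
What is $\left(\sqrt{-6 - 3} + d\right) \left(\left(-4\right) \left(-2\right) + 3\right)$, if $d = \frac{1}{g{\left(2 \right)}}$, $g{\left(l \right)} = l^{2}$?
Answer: $\frac{11}{4} + 33 i \approx 2.75 + 33.0 i$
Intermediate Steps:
$d = \frac{1}{4}$ ($d = \frac{1}{2^{2}} = \frac{1}{4} \approx 0.25$)
$\left(\sqrt{-6 - 3} + d\right) \left(\left(-4\right) \left(-2\right) + 3\right) = \left(\sqrt{-6 - 3} + \frac{1}{4}\right) \left(\left(-4\right) \left(-2\right) + 3\right) = \left(\sqrt{-9} + \frac{1}{4}\right) \left(8 + 3\right) = \left(3 i + \frac{1}{4}\right) 11 = \left(\frac{1}{4} + 3 i\right) 11 = \frac{11}{4} + 33 i$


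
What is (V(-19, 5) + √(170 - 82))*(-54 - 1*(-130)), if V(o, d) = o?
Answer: -1444 + 152*√22 ≈ -731.06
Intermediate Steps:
(V(-19, 5) + √(170 - 82))*(-54 - 1*(-130)) = (-19 + √(170 - 82))*(-54 - 1*(-130)) = (-19 + √88)*(-54 + 130) = (-19 + 2*√22)*76 = -1444 + 152*√22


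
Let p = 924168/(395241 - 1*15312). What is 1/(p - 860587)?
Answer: -126643/108987011385 ≈ -1.1620e-6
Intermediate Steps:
p = 308056/126643 (p = 924168/(395241 - 15312) = 924168/379929 = 924168*(1/379929) = 308056/126643 ≈ 2.4325)
1/(p - 860587) = 1/(308056/126643 - 860587) = 1/(-108987011385/126643) = -126643/108987011385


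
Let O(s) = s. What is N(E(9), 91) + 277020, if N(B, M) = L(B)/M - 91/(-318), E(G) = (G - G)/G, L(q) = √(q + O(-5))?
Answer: 88092451/318 + I*√5/91 ≈ 2.7702e+5 + 0.024572*I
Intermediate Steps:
L(q) = √(-5 + q) (L(q) = √(q - 5) = √(-5 + q))
E(G) = 0 (E(G) = 0/G = 0)
N(B, M) = 91/318 + √(-5 + B)/M (N(B, M) = √(-5 + B)/M - 91/(-318) = √(-5 + B)/M - 91*(-1/318) = √(-5 + B)/M + 91/318 = 91/318 + √(-5 + B)/M)
N(E(9), 91) + 277020 = (91/318 + √(-5 + 0)/91) + 277020 = (91/318 + √(-5)/91) + 277020 = (91/318 + (I*√5)/91) + 277020 = (91/318 + I*√5/91) + 277020 = 88092451/318 + I*√5/91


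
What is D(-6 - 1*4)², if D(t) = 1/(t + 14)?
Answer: 1/16 ≈ 0.062500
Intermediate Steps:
D(t) = 1/(14 + t)
D(-6 - 1*4)² = (1/(14 + (-6 - 1*4)))² = (1/(14 + (-6 - 4)))² = (1/(14 - 10))² = (1/4)² = (¼)² = 1/16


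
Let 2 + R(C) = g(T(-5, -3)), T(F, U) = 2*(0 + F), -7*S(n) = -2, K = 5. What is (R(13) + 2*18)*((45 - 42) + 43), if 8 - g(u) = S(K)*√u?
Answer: 1932 - 92*I*√10/7 ≈ 1932.0 - 41.561*I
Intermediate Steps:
S(n) = 2/7 (S(n) = -⅐*(-2) = 2/7)
T(F, U) = 2*F
g(u) = 8 - 2*√u/7
R(C) = 6 - 2*I*√10/7 (R(C) = -2 + (8 - 2*I*√10/7) = 6 - 2*I*√10/7)
(R(13) + 2*18)*((45 - 42) + 43) = ((6 - 2*I*√10/7) + 2*18)*((45 - 42) + 43) = ((6 - 2*I*√10/7) + 36)*(3 + 43) = (42 - 2*I*√10/7)*46 = 1932 - 92*I*√10/7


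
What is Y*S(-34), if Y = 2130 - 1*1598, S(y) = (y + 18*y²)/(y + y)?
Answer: -162526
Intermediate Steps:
S(y) = (y + 18*y²)/(2*y) (S(y) = (y + 18*y²)/((2*y)) = (y + 18*y²)*(1/(2*y)) = (y + 18*y²)/(2*y))
Y = 532 (Y = 2130 - 1598 = 532)
Y*S(-34) = 532*(½ + 9*(-34)) = 532*(½ - 306) = 532*(-611/2) = -162526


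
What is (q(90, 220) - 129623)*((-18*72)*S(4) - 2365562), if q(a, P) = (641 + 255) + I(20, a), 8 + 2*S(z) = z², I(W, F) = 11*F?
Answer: 302831981802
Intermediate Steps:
S(z) = -4 + z²/2
q(a, P) = 896 + 11*a (q(a, P) = (641 + 255) + 11*a = 896 + 11*a)
(q(90, 220) - 129623)*((-18*72)*S(4) - 2365562) = ((896 + 11*90) - 129623)*((-18*72)*(-4 + (½)*4²) - 2365562) = ((896 + 990) - 129623)*(-1296*(-4 + (½)*16) - 2365562) = (1886 - 129623)*(-1296*(-4 + 8) - 2365562) = -127737*(-1296*4 - 2365562) = -127737*(-5184 - 2365562) = -127737*(-2370746) = 302831981802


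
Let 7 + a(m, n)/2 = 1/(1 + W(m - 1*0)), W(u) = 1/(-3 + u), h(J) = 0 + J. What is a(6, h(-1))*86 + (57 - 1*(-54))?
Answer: -964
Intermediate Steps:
h(J) = J
a(m, n) = -14 + 2/(1 + 1/(-3 + m)) (a(m, n) = -14 + 2/(1 + 1/(-3 + (m - 1*0))) = -14 + 2/(1 + 1/(-3 + (m + 0))) = -14 + 2/(1 + 1/(-3 + m)))
a(6, h(-1))*86 + (57 - 1*(-54)) = (2*(11 - 6*6)/(-2 + 6))*86 + (57 - 1*(-54)) = (2*(11 - 36)/4)*86 + (57 + 54) = (2*(¼)*(-25))*86 + 111 = -25/2*86 + 111 = -1075 + 111 = -964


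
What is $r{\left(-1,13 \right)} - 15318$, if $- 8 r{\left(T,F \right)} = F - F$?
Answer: $-15318$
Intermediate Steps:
$r{\left(T,F \right)} = 0$ ($r{\left(T,F \right)} = - \frac{F - F}{8} = \left(- \frac{1}{8}\right) 0 = 0$)
$r{\left(-1,13 \right)} - 15318 = 0 - 15318 = -15318$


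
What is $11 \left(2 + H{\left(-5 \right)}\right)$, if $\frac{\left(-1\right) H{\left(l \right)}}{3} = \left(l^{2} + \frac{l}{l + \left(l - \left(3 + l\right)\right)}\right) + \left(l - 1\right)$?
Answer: $- \frac{5005}{8} \approx -625.63$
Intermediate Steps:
$H{\left(l \right)} = 3 - 3 l - 3 l^{2} - \frac{3 l}{-3 + l}$ ($H{\left(l \right)} = - 3 \left(\left(l^{2} + \frac{l}{l + \left(l - \left(3 + l\right)\right)}\right) + \left(l - 1\right)\right) = - 3 \left(\left(l^{2} + \frac{l}{l - 3}\right) + \left(-1 + l\right)\right) = - 3 \left(\left(l^{2} + \frac{l}{-3 + l}\right) + \left(-1 + l\right)\right) = - 3 \left(-1 + l + l^{2} + \frac{l}{-3 + l}\right) = 3 - 3 l - 3 l^{2} - \frac{3 l}{-3 + l}$)
$11 \left(2 + H{\left(-5 \right)}\right) = 11 \left(2 + \frac{3 \left(-3 - \left(-5\right)^{3} + 2 \left(-5\right)^{2} + 3 \left(-5\right)\right)}{-3 - 5}\right) = 11 \left(2 + \frac{3 \left(-3 - -125 + 2 \cdot 25 - 15\right)}{-8}\right) = 11 \left(2 + 3 \left(- \frac{1}{8}\right) \left(-3 + 125 + 50 - 15\right)\right) = 11 \left(2 + 3 \left(- \frac{1}{8}\right) 157\right) = 11 \left(2 - \frac{471}{8}\right) = 11 \left(- \frac{455}{8}\right) = - \frac{5005}{8}$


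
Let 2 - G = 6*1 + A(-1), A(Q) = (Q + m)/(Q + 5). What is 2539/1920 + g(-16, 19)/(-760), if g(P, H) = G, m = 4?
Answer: 2551/1920 ≈ 1.3286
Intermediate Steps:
A(Q) = (4 + Q)/(5 + Q) (A(Q) = (Q + 4)/(Q + 5) = (4 + Q)/(5 + Q))
G = -19/4 (G = 2 - (6*1 + (4 - 1)/(5 - 1)) = 2 - (6 + 3/4) = 2 - (6 + (¼)*3) = 2 - (6 + ¾) = 2 - 1*27/4 = 2 - 27/4 = -19/4 ≈ -4.7500)
g(P, H) = -19/4
2539/1920 + g(-16, 19)/(-760) = 2539/1920 - 19/4/(-760) = 2539*(1/1920) - 19/4*(-1/760) = 2539/1920 + 1/160 = 2551/1920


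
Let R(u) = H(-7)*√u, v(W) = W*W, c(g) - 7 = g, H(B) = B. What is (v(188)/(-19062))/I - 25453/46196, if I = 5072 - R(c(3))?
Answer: -3122379796484053/5663215187556372 + 61852*√10/122591029257 ≈ -0.55134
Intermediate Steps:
c(g) = 7 + g
v(W) = W²
R(u) = -7*√u
I = 5072 + 7*√10 (I = 5072 - (-7)*√(7 + 3) = 5072 - (-7)*√10 = 5072 + 7*√10 ≈ 5094.1)
(v(188)/(-19062))/I - 25453/46196 = (188²/(-19062))/(5072 + 7*√10) - 25453/46196 = (35344*(-1/19062))/(5072 + 7*√10) - 25453*1/46196 = -17672/(9531*(5072 + 7*√10)) - 25453/46196 = -25453/46196 - 17672/(9531*(5072 + 7*√10))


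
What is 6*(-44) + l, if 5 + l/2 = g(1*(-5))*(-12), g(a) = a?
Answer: -154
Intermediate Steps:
l = 110 (l = -10 + 2*((1*(-5))*(-12)) = -10 + 2*(-5*(-12)) = -10 + 2*60 = -10 + 120 = 110)
6*(-44) + l = 6*(-44) + 110 = -264 + 110 = -154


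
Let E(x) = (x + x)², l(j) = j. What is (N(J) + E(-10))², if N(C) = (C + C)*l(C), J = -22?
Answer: 1871424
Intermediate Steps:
N(C) = 2*C² (N(C) = (C + C)*C = (2*C)*C = 2*C²)
E(x) = 4*x² (E(x) = (2*x)² = 4*x²)
(N(J) + E(-10))² = (2*(-22)² + 4*(-10)²)² = (2*484 + 4*100)² = (968 + 400)² = 1368² = 1871424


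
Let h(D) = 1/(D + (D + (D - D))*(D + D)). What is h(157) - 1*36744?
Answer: -1817174519/49455 ≈ -36744.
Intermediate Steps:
h(D) = 1/(D + 2*D²) (h(D) = 1/(D + (D + 0)*(2*D)) = 1/(D + D*(2*D)) = 1/(D + 2*D²))
h(157) - 1*36744 = 1/(157*(1 + 2*157)) - 1*36744 = 1/(157*(1 + 314)) - 36744 = (1/157)/315 - 36744 = (1/157)*(1/315) - 36744 = 1/49455 - 36744 = -1817174519/49455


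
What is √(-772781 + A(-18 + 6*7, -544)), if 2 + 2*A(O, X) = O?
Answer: I*√772770 ≈ 879.07*I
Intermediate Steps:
A(O, X) = -1 + O/2
√(-772781 + A(-18 + 6*7, -544)) = √(-772781 + (-1 + (-18 + 6*7)/2)) = √(-772781 + (-1 + (-18 + 42)/2)) = √(-772781 + (-1 + (½)*24)) = √(-772781 + (-1 + 12)) = √(-772781 + 11) = √(-772770) = I*√772770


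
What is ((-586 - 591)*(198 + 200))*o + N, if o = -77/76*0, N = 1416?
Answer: 1416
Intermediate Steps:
o = 0 (o = -77*1/76*0 = -77/76*0 = 0)
((-586 - 591)*(198 + 200))*o + N = ((-586 - 591)*(198 + 200))*0 + 1416 = -1177*398*0 + 1416 = -468446*0 + 1416 = 0 + 1416 = 1416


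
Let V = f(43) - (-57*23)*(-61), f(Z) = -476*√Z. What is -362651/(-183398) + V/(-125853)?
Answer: 20102412587/7693729498 + 68*√43/17979 ≈ 2.6376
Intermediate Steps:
V = -79971 - 476*√43 (V = -476*√43 - (-57*23)*(-61) = -476*√43 - (-1311)*(-61) = -476*√43 - 1*79971 = -476*√43 - 79971 = -79971 - 476*√43 ≈ -83092.)
-362651/(-183398) + V/(-125853) = -362651/(-183398) + (-79971 - 476*√43)/(-125853) = -362651*(-1/183398) + (-79971 - 476*√43)*(-1/125853) = 362651/183398 + (26657/41951 + 68*√43/17979) = 20102412587/7693729498 + 68*√43/17979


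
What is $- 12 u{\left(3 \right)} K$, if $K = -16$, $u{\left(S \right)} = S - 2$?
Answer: $192$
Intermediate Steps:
$u{\left(S \right)} = -2 + S$
$- 12 u{\left(3 \right)} K = - 12 \left(-2 + 3\right) \left(-16\right) = \left(-12\right) 1 \left(-16\right) = \left(-12\right) \left(-16\right) = 192$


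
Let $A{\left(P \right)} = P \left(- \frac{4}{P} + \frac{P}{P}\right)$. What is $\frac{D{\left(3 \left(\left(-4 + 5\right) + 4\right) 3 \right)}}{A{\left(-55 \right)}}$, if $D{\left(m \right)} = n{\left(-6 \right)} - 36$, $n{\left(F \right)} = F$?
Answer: $\frac{42}{59} \approx 0.71186$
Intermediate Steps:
$D{\left(m \right)} = -42$ ($D{\left(m \right)} = -6 - 36 = -42$)
$A{\left(P \right)} = P \left(1 - \frac{4}{P}\right)$ ($A{\left(P \right)} = P \left(- \frac{4}{P} + 1\right) = P \left(1 - \frac{4}{P}\right)$)
$\frac{D{\left(3 \left(\left(-4 + 5\right) + 4\right) 3 \right)}}{A{\left(-55 \right)}} = - \frac{42}{-4 - 55} = - \frac{42}{-59} = \left(-42\right) \left(- \frac{1}{59}\right) = \frac{42}{59}$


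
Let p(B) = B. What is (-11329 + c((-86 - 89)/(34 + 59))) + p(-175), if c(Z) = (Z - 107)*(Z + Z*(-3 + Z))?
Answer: -9893032978/804357 ≈ -12299.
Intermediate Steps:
c(Z) = (-107 + Z)*(Z + Z*(-3 + Z))
(-11329 + c((-86 - 89)/(34 + 59))) + p(-175) = (-11329 + ((-86 - 89)/(34 + 59))*(214 + ((-86 - 89)/(34 + 59))² - 109*(-86 - 89)/(34 + 59))) - 175 = (-11329 + (-175/93)*(214 + (-175/93)² - (-19075)/93)) - 175 = (-11329 + (-175*1/93)*(214 + (-175*1/93)² - (-19075)/93)) - 175 = (-11329 - 175*(214 + (-175/93)² - 109*(-175/93))/93) - 175 = (-11329 - 175*(214 + 30625/8649 + 19075/93)/93) - 175 = (-11329 - 175/93*3655486/8649) - 175 = (-11329 - 639710050/804357) - 175 = -9752270503/804357 - 175 = -9893032978/804357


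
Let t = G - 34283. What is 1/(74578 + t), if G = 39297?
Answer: 1/79592 ≈ 1.2564e-5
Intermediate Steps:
t = 5014 (t = 39297 - 34283 = 5014)
1/(74578 + t) = 1/(74578 + 5014) = 1/79592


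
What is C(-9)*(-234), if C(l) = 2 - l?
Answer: -2574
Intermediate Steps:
C(-9)*(-234) = (2 - 1*(-9))*(-234) = (2 + 9)*(-234) = 11*(-234) = -2574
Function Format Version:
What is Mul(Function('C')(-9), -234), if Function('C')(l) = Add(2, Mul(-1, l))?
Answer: -2574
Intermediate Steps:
Mul(Function('C')(-9), -234) = Mul(Add(2, Mul(-1, -9)), -234) = Mul(Add(2, 9), -234) = Mul(11, -234) = -2574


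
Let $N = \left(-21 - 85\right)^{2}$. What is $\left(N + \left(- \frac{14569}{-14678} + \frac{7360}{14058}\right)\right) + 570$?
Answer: $\frac{1218201062113}{103171662} \approx 11808.0$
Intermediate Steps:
$N = 11236$ ($N = \left(-106\right)^{2} = 11236$)
$\left(N + \left(- \frac{14569}{-14678} + \frac{7360}{14058}\right)\right) + 570 = \left(11236 + \left(- \frac{14569}{-14678} + \frac{7360}{14058}\right)\right) + 570 = \left(11236 + \left(\left(-14569\right) \left(- \frac{1}{14678}\right) + 7360 \cdot \frac{1}{14058}\right)\right) + 570 = \left(11236 + \left(\frac{14569}{14678} + \frac{3680}{7029}\right)\right) + 570 = \left(11236 + \frac{156420541}{103171662}\right) + 570 = \frac{1159393214773}{103171662} + 570 = \frac{1218201062113}{103171662}$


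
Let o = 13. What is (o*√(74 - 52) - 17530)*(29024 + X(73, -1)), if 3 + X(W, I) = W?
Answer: -510017820 + 378222*√22 ≈ -5.0824e+8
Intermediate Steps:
X(W, I) = -3 + W
(o*√(74 - 52) - 17530)*(29024 + X(73, -1)) = (13*√(74 - 52) - 17530)*(29024 + (-3 + 73)) = (13*√22 - 17530)*(29024 + 70) = (-17530 + 13*√22)*29094 = -510017820 + 378222*√22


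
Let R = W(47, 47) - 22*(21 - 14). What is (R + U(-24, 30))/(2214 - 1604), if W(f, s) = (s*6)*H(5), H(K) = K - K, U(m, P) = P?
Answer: -62/305 ≈ -0.20328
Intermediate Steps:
H(K) = 0
W(f, s) = 0 (W(f, s) = (s*6)*0 = (6*s)*0 = 0)
R = -154 (R = 0 - 22*(21 - 14) = 0 - 22*7 = 0 - 1*154 = 0 - 154 = -154)
(R + U(-24, 30))/(2214 - 1604) = (-154 + 30)/(2214 - 1604) = -124/610 = -124*1/610 = -62/305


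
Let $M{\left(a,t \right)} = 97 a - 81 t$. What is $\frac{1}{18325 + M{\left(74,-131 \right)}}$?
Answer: $\frac{1}{36114} \approx 2.769 \cdot 10^{-5}$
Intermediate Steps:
$M{\left(a,t \right)} = - 81 t + 97 a$
$\frac{1}{18325 + M{\left(74,-131 \right)}} = \frac{1}{18325 + \left(\left(-81\right) \left(-131\right) + 97 \cdot 74\right)} = \frac{1}{18325 + \left(10611 + 7178\right)} = \frac{1}{18325 + 17789} = \frac{1}{36114}$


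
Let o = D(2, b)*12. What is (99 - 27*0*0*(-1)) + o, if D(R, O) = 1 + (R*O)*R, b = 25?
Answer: 1311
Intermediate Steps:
D(R, O) = 1 + O*R² (D(R, O) = 1 + (O*R)*R = 1 + O*R²)
o = 1212 (o = (1 + 25*2²)*12 = (1 + 25*4)*12 = (1 + 100)*12 = 101*12 = 1212)
(99 - 27*0*0*(-1)) + o = (99 - 27*0*0*(-1)) + 1212 = (99 - 0*(-1)) + 1212 = (99 - 27*0) + 1212 = (99 + 0) + 1212 = 99 + 1212 = 1311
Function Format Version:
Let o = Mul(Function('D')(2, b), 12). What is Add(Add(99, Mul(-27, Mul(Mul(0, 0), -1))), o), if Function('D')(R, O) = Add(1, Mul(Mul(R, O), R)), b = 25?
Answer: 1311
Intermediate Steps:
Function('D')(R, O) = Add(1, Mul(O, Pow(R, 2))) (Function('D')(R, O) = Add(1, Mul(Mul(O, R), R)) = Add(1, Mul(O, Pow(R, 2))))
o = 1212 (o = Mul(Add(1, Mul(25, Pow(2, 2))), 12) = Mul(Add(1, Mul(25, 4)), 12) = Mul(Add(1, 100), 12) = Mul(101, 12) = 1212)
Add(Add(99, Mul(-27, Mul(Mul(0, 0), -1))), o) = Add(Add(99, Mul(-27, Mul(Mul(0, 0), -1))), 1212) = Add(Add(99, Mul(-27, Mul(0, -1))), 1212) = Add(Add(99, Mul(-27, 0)), 1212) = Add(Add(99, 0), 1212) = Add(99, 1212) = 1311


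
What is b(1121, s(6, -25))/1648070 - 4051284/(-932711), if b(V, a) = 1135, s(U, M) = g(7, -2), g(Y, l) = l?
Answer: 1335571649773/307434603554 ≈ 4.3442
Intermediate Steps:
s(U, M) = -2
b(1121, s(6, -25))/1648070 - 4051284/(-932711) = 1135/1648070 - 4051284/(-932711) = 1135*(1/1648070) - 4051284*(-1/932711) = 227/329614 + 4051284/932711 = 1335571649773/307434603554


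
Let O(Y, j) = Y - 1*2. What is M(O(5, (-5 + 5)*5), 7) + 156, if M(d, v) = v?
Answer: 163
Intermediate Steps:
O(Y, j) = -2 + Y (O(Y, j) = Y - 2 = -2 + Y)
M(O(5, (-5 + 5)*5), 7) + 156 = 7 + 156 = 163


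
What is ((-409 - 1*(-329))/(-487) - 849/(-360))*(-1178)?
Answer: -86830969/29220 ≈ -2971.6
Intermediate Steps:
((-409 - 1*(-329))/(-487) - 849/(-360))*(-1178) = ((-409 + 329)*(-1/487) - 849*(-1/360))*(-1178) = (-80*(-1/487) + 283/120)*(-1178) = (80/487 + 283/120)*(-1178) = (147421/58440)*(-1178) = -86830969/29220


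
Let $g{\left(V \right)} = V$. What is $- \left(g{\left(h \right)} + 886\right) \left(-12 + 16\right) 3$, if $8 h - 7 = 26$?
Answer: $- \frac{21363}{2} \approx -10682.0$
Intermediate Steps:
$h = \frac{33}{8}$ ($h = \frac{7}{8} + \frac{1}{8} \cdot 26 = \frac{7}{8} + \frac{13}{4} = \frac{33}{8} \approx 4.125$)
$- \left(g{\left(h \right)} + 886\right) \left(-12 + 16\right) 3 = - \left(\frac{33}{8} + 886\right) \left(-12 + 16\right) 3 = - \frac{7121 \cdot 4 \cdot 3}{8} = - \frac{7121 \cdot 12}{8} = \left(-1\right) \frac{21363}{2} = - \frac{21363}{2}$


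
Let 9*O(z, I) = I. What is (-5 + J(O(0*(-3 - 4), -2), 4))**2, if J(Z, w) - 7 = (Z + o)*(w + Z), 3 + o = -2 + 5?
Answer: 8836/6561 ≈ 1.3467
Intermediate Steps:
o = 0 (o = -3 + (-2 + 5) = -3 + 3 = 0)
O(z, I) = I/9
J(Z, w) = 7 + Z*(Z + w) (J(Z, w) = 7 + (Z + 0)*(w + Z) = 7 + Z*(Z + w))
(-5 + J(O(0*(-3 - 4), -2), 4))**2 = (-5 + (7 + ((1/9)*(-2))**2 + ((1/9)*(-2))*4))**2 = (-5 + (7 + (-2/9)**2 - 2/9*4))**2 = (-5 + (7 + 4/81 - 8/9))**2 = (-5 + 499/81)**2 = (94/81)**2 = 8836/6561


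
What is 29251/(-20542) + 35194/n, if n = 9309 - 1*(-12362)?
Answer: 89056727/445165682 ≈ 0.20005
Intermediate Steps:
n = 21671 (n = 9309 + 12362 = 21671)
29251/(-20542) + 35194/n = 29251/(-20542) + 35194/21671 = 29251*(-1/20542) + 35194*(1/21671) = -29251/20542 + 35194/21671 = 89056727/445165682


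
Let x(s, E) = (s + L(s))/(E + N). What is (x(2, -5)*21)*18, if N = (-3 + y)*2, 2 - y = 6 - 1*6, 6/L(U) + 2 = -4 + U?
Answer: -27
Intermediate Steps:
L(U) = 6/(-6 + U) (L(U) = 6/(-2 + (-4 + U)) = 6/(-6 + U))
y = 2 (y = 2 - (6 - 1*6) = 2 - (6 - 6) = 2 - 1*0 = 2 + 0 = 2)
N = -2 (N = (-3 + 2)*2 = -1*2 = -2)
x(s, E) = (s + 6/(-6 + s))/(-2 + E) (x(s, E) = (s + 6/(-6 + s))/(E - 2) = (s + 6/(-6 + s))/(-2 + E))
(x(2, -5)*21)*18 = (((6 + 2*(-6 + 2))/((-6 + 2)*(-2 - 5)))*21)*18 = (((6 + 2*(-4))/(-4*(-7)))*21)*18 = (-1/4*(-1/7)*(6 - 8)*21)*18 = (-1/4*(-1/7)*(-2)*21)*18 = -1/14*21*18 = -3/2*18 = -27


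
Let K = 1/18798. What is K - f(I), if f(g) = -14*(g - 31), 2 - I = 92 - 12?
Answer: -28685747/18798 ≈ -1526.0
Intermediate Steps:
I = -78 (I = 2 - (92 - 12) = 2 - 1*80 = 2 - 80 = -78)
f(g) = 434 - 14*g (f(g) = -14*(-31 + g) = 434 - 14*g)
K = 1/18798 ≈ 5.3197e-5
K - f(I) = 1/18798 - (434 - 14*(-78)) = 1/18798 - (434 + 1092) = 1/18798 - 1*1526 = 1/18798 - 1526 = -28685747/18798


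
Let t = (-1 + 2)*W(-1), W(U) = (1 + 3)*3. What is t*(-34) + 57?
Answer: -351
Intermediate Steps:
W(U) = 12 (W(U) = 4*3 = 12)
t = 12 (t = (-1 + 2)*12 = 1*12 = 12)
t*(-34) + 57 = 12*(-34) + 57 = -408 + 57 = -351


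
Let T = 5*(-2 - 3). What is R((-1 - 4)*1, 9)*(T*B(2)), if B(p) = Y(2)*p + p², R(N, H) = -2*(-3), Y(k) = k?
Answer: -1200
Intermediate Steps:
R(N, H) = 6
B(p) = p² + 2*p (B(p) = 2*p + p² = p² + 2*p)
T = -25 (T = 5*(-5) = -25)
R((-1 - 4)*1, 9)*(T*B(2)) = 6*(-50*(2 + 2)) = 6*(-50*4) = 6*(-25*8) = 6*(-200) = -1200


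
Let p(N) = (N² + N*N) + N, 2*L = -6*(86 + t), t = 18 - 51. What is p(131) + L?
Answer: 34294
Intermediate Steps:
t = -33
L = -159 (L = (-6*(86 - 33))/2 = (-6*53)/2 = (½)*(-318) = -159)
p(N) = N + 2*N² (p(N) = (N² + N²) + N = 2*N² + N = N + 2*N²)
p(131) + L = 131*(1 + 2*131) - 159 = 131*(1 + 262) - 159 = 131*263 - 159 = 34453 - 159 = 34294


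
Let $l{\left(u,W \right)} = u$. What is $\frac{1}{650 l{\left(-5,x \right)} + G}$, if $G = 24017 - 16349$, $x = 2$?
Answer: $\frac{1}{4418} \approx 0.00022635$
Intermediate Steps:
$G = 7668$
$\frac{1}{650 l{\left(-5,x \right)} + G} = \frac{1}{650 \left(-5\right) + 7668} = \frac{1}{-3250 + 7668} = \frac{1}{4418}$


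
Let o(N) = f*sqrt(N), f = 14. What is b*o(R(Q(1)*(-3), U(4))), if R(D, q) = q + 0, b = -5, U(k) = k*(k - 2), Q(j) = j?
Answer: -140*sqrt(2) ≈ -197.99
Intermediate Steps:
U(k) = k*(-2 + k)
R(D, q) = q
o(N) = 14*sqrt(N)
b*o(R(Q(1)*(-3), U(4))) = -70*sqrt(4*(-2 + 4)) = -70*sqrt(4*2) = -70*sqrt(8) = -70*2*sqrt(2) = -140*sqrt(2)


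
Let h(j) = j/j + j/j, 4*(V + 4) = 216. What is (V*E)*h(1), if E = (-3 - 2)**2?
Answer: 2500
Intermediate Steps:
V = 50 (V = -4 + (1/4)*216 = -4 + 54 = 50)
E = 25 (E = (-5)**2 = 25)
h(j) = 2 (h(j) = 1 + 1 = 2)
(V*E)*h(1) = (50*25)*2 = 1250*2 = 2500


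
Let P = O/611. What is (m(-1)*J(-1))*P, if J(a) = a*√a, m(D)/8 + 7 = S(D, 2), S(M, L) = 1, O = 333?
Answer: 15984*I/611 ≈ 26.16*I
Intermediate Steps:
m(D) = -48 (m(D) = -56 + 8*1 = -56 + 8 = -48)
P = 333/611 ≈ 0.54501
J(a) = a^(3/2)
(m(-1)*J(-1))*P = -(-48)*I*(333/611) = (48*I)*(333/611) = 15984*I/611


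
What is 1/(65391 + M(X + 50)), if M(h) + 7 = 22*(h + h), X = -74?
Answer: 1/64328 ≈ 1.5545e-5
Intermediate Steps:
M(h) = -7 + 44*h (M(h) = -7 + 22*(h + h) = -7 + 22*(2*h) = -7 + 44*h)
1/(65391 + M(X + 50)) = 1/(65391 + (-7 + 44*(-74 + 50))) = 1/(65391 + (-7 + 44*(-24))) = 1/(65391 + (-7 - 1056)) = 1/(65391 - 1063) = 1/64328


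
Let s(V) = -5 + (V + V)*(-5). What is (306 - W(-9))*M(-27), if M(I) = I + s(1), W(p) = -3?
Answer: -12978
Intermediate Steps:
s(V) = -5 - 10*V (s(V) = -5 + (2*V)*(-5) = -5 - 10*V)
M(I) = -15 + I (M(I) = I + (-5 - 10*1) = I + (-5 - 10) = I - 15 = -15 + I)
(306 - W(-9))*M(-27) = (306 - 1*(-3))*(-15 - 27) = (306 + 3)*(-42) = 309*(-42) = -12978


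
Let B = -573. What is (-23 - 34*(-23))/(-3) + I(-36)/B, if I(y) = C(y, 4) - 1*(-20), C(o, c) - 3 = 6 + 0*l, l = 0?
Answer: -144998/573 ≈ -253.05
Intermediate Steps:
C(o, c) = 9 (C(o, c) = 3 + (6 + 0*0) = 3 + (6 + 0) = 3 + 6 = 9)
I(y) = 29 (I(y) = 9 - 1*(-20) = 9 + 20 = 29)
(-23 - 34*(-23))/(-3) + I(-36)/B = (-23 - 34*(-23))/(-3) + 29/(-573) = (-23 + 782)*(-⅓) + 29*(-1/573) = 759*(-⅓) - 29/573 = -253 - 29/573 = -144998/573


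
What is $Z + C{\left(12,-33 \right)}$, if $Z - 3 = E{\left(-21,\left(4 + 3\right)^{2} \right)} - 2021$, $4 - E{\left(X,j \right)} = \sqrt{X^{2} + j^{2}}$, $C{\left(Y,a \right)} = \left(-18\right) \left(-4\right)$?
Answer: $-1942 - 7 \sqrt{58} \approx -1995.3$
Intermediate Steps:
$C{\left(Y,a \right)} = 72$
$E{\left(X,j \right)} = 4 - \sqrt{X^{2} + j^{2}}$
$Z = -2014 - 7 \sqrt{58}$ ($Z = 3 - \left(2017 + \sqrt{\left(-21\right)^{2} + \left(\left(4 + 3\right)^{2}\right)^{2}}\right) = 3 - \left(2017 + \sqrt{441 + \left(7^{2}\right)^{2}}\right) = 3 - \left(2017 + \sqrt{441 + 49^{2}}\right) = 3 - \left(2017 + \sqrt{441 + 2401}\right) = 3 - \left(2017 + \sqrt{2842}\right) = 3 - \left(2017 + 7 \sqrt{58}\right) = -2014 - 7 \sqrt{58} \approx -2067.3$)
$Z + C{\left(12,-33 \right)} = \left(-2014 - 7 \sqrt{58}\right) + 72 = -1942 - 7 \sqrt{58}$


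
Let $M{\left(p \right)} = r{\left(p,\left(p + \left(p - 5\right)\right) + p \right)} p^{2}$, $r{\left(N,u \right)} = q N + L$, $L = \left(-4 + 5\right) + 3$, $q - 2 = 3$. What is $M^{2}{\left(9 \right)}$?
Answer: $15752961$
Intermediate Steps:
$q = 5$ ($q = 2 + 3 = 5$)
$L = 4$ ($L = 1 + 3 = 4$)
$r{\left(N,u \right)} = 4 + 5 N$ ($r{\left(N,u \right)} = 5 N + 4 = 4 + 5 N$)
$M{\left(p \right)} = p^{2} \left(4 + 5 p\right)$ ($M{\left(p \right)} = \left(4 + 5 p\right) p^{2} = p^{2} \left(4 + 5 p\right)$)
$M^{2}{\left(9 \right)} = \left(9^{2} \left(4 + 5 \cdot 9\right)\right)^{2} = \left(81 \left(4 + 45\right)\right)^{2} = \left(81 \cdot 49\right)^{2} = 3969^{2} = 15752961$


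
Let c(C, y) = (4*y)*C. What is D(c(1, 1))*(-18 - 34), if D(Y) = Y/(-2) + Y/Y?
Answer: 52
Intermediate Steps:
c(C, y) = 4*C*y
D(Y) = 1 - Y/2 (D(Y) = Y*(-½) + 1 = -Y/2 + 1 = 1 - Y/2)
D(c(1, 1))*(-18 - 34) = (1 - 2)*(-18 - 34) = (1 - ½*4)*(-52) = (1 - 2)*(-52) = -1*(-52) = 52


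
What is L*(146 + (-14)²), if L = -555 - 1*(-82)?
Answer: -161766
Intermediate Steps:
L = -473 (L = -555 + 82 = -473)
L*(146 + (-14)²) = -473*(146 + (-14)²) = -473*(146 + 196) = -473*342 = -161766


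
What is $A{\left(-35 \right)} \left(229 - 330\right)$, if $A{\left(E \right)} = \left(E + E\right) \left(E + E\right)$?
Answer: $-494900$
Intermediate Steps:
$A{\left(E \right)} = 4 E^{2}$ ($A{\left(E \right)} = 2 E 2 E = 4 E^{2}$)
$A{\left(-35 \right)} \left(229 - 330\right) = 4 \left(-35\right)^{2} \left(229 - 330\right) = 4 \cdot 1225 \left(-101\right) = 4900 \left(-101\right) = -494900$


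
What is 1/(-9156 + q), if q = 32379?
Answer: 1/23223 ≈ 4.3061e-5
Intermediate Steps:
1/(-9156 + q) = 1/(-9156 + 32379) = 1/23223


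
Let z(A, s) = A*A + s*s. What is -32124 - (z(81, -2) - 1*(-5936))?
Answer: -44625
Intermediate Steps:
z(A, s) = A² + s²
-32124 - (z(81, -2) - 1*(-5936)) = -32124 - ((81² + (-2)²) - 1*(-5936)) = -32124 - ((6561 + 4) + 5936) = -32124 - (6565 + 5936) = -32124 - 1*12501 = -32124 - 12501 = -44625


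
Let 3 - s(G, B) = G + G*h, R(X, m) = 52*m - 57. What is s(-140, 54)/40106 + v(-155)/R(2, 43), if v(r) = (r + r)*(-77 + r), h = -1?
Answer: 2884430057/87390974 ≈ 33.006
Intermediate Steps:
v(r) = 2*r*(-77 + r) (v(r) = (2*r)*(-77 + r) = 2*r*(-77 + r))
R(X, m) = -57 + 52*m
s(G, B) = 3 (s(G, B) = 3 - (G + G*(-1)) = 3 - (G - G) = 3 - 1*0 = 3 + 0 = 3)
s(-140, 54)/40106 + v(-155)/R(2, 43) = 3/40106 + (2*(-155)*(-77 - 155))/(-57 + 52*43) = 3*(1/40106) + (2*(-155)*(-232))/(-57 + 2236) = 3/40106 + 71920/2179 = 2884430057/87390974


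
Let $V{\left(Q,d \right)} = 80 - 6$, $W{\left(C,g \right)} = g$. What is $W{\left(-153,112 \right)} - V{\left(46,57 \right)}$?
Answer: $38$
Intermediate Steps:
$V{\left(Q,d \right)} = 74$
$W{\left(-153,112 \right)} - V{\left(46,57 \right)} = 112 - 74 = 38$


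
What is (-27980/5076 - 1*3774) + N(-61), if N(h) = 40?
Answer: -4745441/1269 ≈ -3739.5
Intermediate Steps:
(-27980/5076 - 1*3774) + N(-61) = (-27980/5076 - 1*3774) + 40 = (-27980*1/5076 - 3774) + 40 = (-6995/1269 - 3774) + 40 = -4796201/1269 + 40 = -4745441/1269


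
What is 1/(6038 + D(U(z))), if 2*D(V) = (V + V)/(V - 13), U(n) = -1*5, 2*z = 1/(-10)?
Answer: 18/108689 ≈ 0.00016561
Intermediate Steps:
z = -1/20 (z = (½)/(-10) = (½)*(-⅒) = -1/20 ≈ -0.050000)
U(n) = -5
D(V) = V/(-13 + V) (D(V) = ((V + V)/(V - 13))/2 = ((2*V)/(-13 + V))/2 = (2*V/(-13 + V))/2 = V/(-13 + V))
1/(6038 + D(U(z))) = 1/(6038 - 5/(-13 - 5)) = 1/(6038 - 5/(-18)) = 1/(6038 - 5*(-1/18)) = 1/(6038 + 5/18) = 1/(108689/18) = 18/108689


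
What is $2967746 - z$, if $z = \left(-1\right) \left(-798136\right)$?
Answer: $2169610$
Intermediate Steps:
$z = 798136$
$2967746 - z = 2967746 - 798136 = 2169610$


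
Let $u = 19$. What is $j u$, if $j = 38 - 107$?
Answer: $-1311$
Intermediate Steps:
$j = -69$
$j u = \left(-69\right) 19 = -1311$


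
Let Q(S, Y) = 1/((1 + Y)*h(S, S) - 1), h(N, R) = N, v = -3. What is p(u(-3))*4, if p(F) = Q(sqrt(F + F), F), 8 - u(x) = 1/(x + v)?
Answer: 432/148117 + 9240*sqrt(3)/148117 ≈ 0.11097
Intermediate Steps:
u(x) = 8 - 1/(-3 + x) (u(x) = 8 - 1/(x - 3) = 8 - 1/(-3 + x))
Q(S, Y) = 1/(-1 + S*(1 + Y)) (Q(S, Y) = 1/((1 + Y)*S - 1) = 1/(S*(1 + Y) - 1) = 1/(-1 + S*(1 + Y)))
p(F) = 1/(-1 + sqrt(2)*sqrt(F) + sqrt(2)*F**(3/2)) (p(F) = 1/(-1 + sqrt(F + F) + sqrt(F + F)*F) = 1/(-1 + sqrt(2*F) + sqrt(2*F)*F) = 1/(-1 + sqrt(2)*sqrt(F) + (sqrt(2)*sqrt(F))*F) = 1/(-1 + sqrt(2)*sqrt(F) + sqrt(2)*F**(3/2)))
p(u(-3))*4 = 4/(-1 + sqrt(2)*sqrt((-25 + 8*(-3))/(-3 - 3)) + sqrt(2)*((-25 + 8*(-3))/(-3 - 3))**(3/2)) = 4/(-1 + sqrt(2)*sqrt((-25 - 24)/(-6)) + sqrt(2)*((-25 - 24)/(-6))**(3/2)) = 4/(-1 + sqrt(2)*sqrt(-1/6*(-49)) + sqrt(2)*(-1/6*(-49))**(3/2)) = 4/(-1 + sqrt(2)*sqrt(49/6) + sqrt(2)*(49/6)**(3/2)) = 4/(-1 + sqrt(2)*(7*sqrt(6)/6) + sqrt(2)*(343*sqrt(6)/36)) = 4/(-1 + 7*sqrt(3)/3 + 343*sqrt(3)/18) = 4/(-1 + 385*sqrt(3)/18)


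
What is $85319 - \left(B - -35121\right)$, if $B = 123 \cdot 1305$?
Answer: $-110317$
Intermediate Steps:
$B = 160515$
$85319 - \left(B - -35121\right) = 85319 - \left(160515 - -35121\right) = 85319 - \left(160515 + 35121\right) = 85319 - 195636 = -110317$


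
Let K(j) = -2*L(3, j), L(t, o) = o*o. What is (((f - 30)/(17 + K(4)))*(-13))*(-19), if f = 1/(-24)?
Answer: 178087/360 ≈ 494.69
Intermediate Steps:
f = -1/24 ≈ -0.041667
L(t, o) = o**2
K(j) = -2*j**2
(((f - 30)/(17 + K(4)))*(-13))*(-19) = (((-1/24 - 30)/(17 - 2*4**2))*(-13))*(-19) = (-721/(24*(17 - 2*16))*(-13))*(-19) = (-721/(24*(17 - 32))*(-13))*(-19) = (-721/24/(-15)*(-13))*(-19) = (-721/24*(-1/15)*(-13))*(-19) = ((721/360)*(-13))*(-19) = -9373/360*(-19) = 178087/360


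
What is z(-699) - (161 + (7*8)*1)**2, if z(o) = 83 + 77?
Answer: -46929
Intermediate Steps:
z(o) = 160
z(-699) - (161 + (7*8)*1)**2 = 160 - (161 + (7*8)*1)**2 = 160 - (161 + 56*1)**2 = 160 - (161 + 56)**2 = 160 - 1*217**2 = 160 - 1*47089 = 160 - 47089 = -46929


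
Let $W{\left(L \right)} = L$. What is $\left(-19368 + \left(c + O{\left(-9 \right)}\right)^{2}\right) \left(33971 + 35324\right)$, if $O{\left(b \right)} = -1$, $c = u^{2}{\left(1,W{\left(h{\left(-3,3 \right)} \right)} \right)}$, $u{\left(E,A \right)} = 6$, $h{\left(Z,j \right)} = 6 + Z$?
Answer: $-1257219185$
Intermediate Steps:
$c = 36$ ($c = 6^{2} = 36$)
$\left(-19368 + \left(c + O{\left(-9 \right)}\right)^{2}\right) \left(33971 + 35324\right) = \left(-19368 + \left(36 - 1\right)^{2}\right) \left(33971 + 35324\right) = \left(-19368 + 35^{2}\right) 69295 = \left(-19368 + 1225\right) 69295 = \left(-18143\right) 69295 = -1257219185$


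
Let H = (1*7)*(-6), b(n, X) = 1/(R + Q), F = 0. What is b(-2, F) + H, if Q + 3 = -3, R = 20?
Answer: -587/14 ≈ -41.929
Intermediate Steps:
Q = -6 (Q = -3 - 3 = -6)
b(n, X) = 1/14 (b(n, X) = 1/(20 - 6) = 1/14)
H = -42 (H = 7*(-6) = -42)
b(-2, F) + H = 1/14 - 42 = -587/14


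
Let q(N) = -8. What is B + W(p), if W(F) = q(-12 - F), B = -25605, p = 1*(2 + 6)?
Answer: -25613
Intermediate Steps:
p = 8 (p = 1*8 = 8)
W(F) = -8
B + W(p) = -25605 - 8 = -25613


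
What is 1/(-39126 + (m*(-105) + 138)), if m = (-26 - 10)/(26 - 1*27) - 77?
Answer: -1/34683 ≈ -2.8833e-5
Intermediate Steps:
m = -41 (m = -36/(26 - 27) - 77 = -36/(-1) - 77 = -36*(-1) - 77 = 36 - 77 = -41)
1/(-39126 + (m*(-105) + 138)) = 1/(-39126 + (-41*(-105) + 138)) = 1/(-39126 + (4305 + 138)) = 1/(-39126 + 4443) = 1/(-34683) = -1/34683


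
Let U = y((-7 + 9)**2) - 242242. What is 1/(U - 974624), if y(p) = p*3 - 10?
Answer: -1/1216864 ≈ -8.2178e-7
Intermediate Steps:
y(p) = -10 + 3*p (y(p) = 3*p - 10 = -10 + 3*p)
U = -242240 (U = (-10 + 3*(-7 + 9)**2) - 242242 = (-10 + 3*2**2) - 242242 = (-10 + 3*4) - 242242 = (-10 + 12) - 242242 = 2 - 242242 = -242240)
1/(U - 974624) = 1/(-242240 - 974624) = 1/(-1216864) = -1/1216864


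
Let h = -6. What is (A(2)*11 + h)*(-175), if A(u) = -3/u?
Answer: 7875/2 ≈ 3937.5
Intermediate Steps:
(A(2)*11 + h)*(-175) = (-3/2*11 - 6)*(-175) = (-33/2 - 6)*(-175) = -45/2*(-175) = 7875/2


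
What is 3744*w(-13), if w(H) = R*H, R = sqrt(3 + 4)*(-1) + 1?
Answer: -48672 + 48672*sqrt(7) ≈ 80102.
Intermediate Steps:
R = 1 - sqrt(7) (R = sqrt(7)*(-1) + 1 = -sqrt(7) + 1 = 1 - sqrt(7) ≈ -1.6458)
w(H) = H*(1 - sqrt(7)) (w(H) = (1 - sqrt(7))*H = H*(1 - sqrt(7)))
3744*w(-13) = 3744*(-13*(1 - sqrt(7))) = 3744*(-13 + 13*sqrt(7)) = -48672 + 48672*sqrt(7)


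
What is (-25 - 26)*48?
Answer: -2448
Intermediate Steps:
(-25 - 26)*48 = -51*48 = -2448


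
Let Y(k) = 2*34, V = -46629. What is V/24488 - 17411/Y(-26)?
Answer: -107382835/416296 ≈ -257.95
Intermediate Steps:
Y(k) = 68
V/24488 - 17411/Y(-26) = -46629/24488 - 17411/68 = -107382835/416296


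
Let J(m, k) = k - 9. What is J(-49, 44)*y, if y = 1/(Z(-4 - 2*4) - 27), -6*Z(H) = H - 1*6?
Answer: -35/24 ≈ -1.4583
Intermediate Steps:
J(m, k) = -9 + k
Z(H) = 1 - H/6 (Z(H) = -(H - 1*6)/6 = -(H - 6)/6 = -(-6 + H)/6 = 1 - H/6)
y = -1/24 (y = 1/((1 - (-4 - 2*4)/6) - 27) = 1/((1 - (-4 - 8)/6) - 27) = 1/((1 - ⅙*(-12)) - 27) = 1/((1 + 2) - 27) = 1/(3 - 27) = 1/(-24) = -1/24 ≈ -0.041667)
J(-49, 44)*y = (-9 + 44)*(-1/24) = 35*(-1/24) = -35/24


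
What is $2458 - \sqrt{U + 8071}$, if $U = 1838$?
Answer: $2458 - 3 \sqrt{1101} \approx 2358.5$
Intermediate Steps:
$2458 - \sqrt{U + 8071} = 2458 - \sqrt{1838 + 8071} = 2458 - \sqrt{9909} = 2458 - 3 \sqrt{1101}$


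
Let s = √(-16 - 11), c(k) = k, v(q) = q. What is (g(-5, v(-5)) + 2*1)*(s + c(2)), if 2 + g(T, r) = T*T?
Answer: 50 + 75*I*√3 ≈ 50.0 + 129.9*I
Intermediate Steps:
g(T, r) = -2 + T² (g(T, r) = -2 + T*T = -2 + T²)
s = 3*I*√3 (s = √(-27) = 3*I*√3 ≈ 5.1962*I)
(g(-5, v(-5)) + 2*1)*(s + c(2)) = ((-2 + (-5)²) + 2*1)*(3*I*√3 + 2) = ((-2 + 25) + 2)*(2 + 3*I*√3) = (23 + 2)*(2 + 3*I*√3) = 25*(2 + 3*I*√3) = 50 + 75*I*√3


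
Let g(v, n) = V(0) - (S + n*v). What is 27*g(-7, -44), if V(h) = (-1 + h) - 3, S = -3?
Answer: -8343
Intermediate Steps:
V(h) = -4 + h
g(v, n) = -1 - n*v (g(v, n) = (-4 + 0) - (-3 + n*v) = -4 + (3 - n*v) = -1 - n*v)
27*g(-7, -44) = 27*(-1 - 1*(-44)*(-7)) = 27*(-1 - 308) = 27*(-309) = -8343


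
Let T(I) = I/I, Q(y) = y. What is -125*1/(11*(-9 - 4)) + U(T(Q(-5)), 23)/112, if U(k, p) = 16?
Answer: 1018/1001 ≈ 1.0170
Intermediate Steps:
T(I) = 1
-125*1/(11*(-9 - 4)) + U(T(Q(-5)), 23)/112 = -125*1/(11*(-9 - 4)) + 16/112 = -125/(11*(-13)) + 16*(1/112) = -125/(-143) + ⅐ = -125*(-1/143) + ⅐ = 125/143 + ⅐ = 1018/1001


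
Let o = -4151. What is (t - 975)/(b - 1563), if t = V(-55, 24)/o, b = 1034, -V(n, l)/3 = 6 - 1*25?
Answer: 4047282/2195879 ≈ 1.8431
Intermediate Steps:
V(n, l) = 57 (V(n, l) = -3*(6 - 1*25) = -3*(6 - 25) = -3*(-19) = 57)
t = -57/4151 (t = 57/(-4151) = 57*(-1/4151) = -57/4151 ≈ -0.013732)
(t - 975)/(b - 1563) = (-57/4151 - 975)/(1034 - 1563) = -4047282/4151/(-529) = -4047282/4151*(-1/529) = 4047282/2195879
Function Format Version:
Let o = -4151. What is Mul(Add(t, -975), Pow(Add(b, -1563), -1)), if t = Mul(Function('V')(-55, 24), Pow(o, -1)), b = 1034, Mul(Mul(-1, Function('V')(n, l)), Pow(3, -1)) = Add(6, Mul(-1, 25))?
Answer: Rational(4047282, 2195879) ≈ 1.8431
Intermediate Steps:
Function('V')(n, l) = 57 (Function('V')(n, l) = Mul(-3, Add(6, Mul(-1, 25))) = Mul(-3, Add(6, -25)) = Mul(-3, -19) = 57)
t = Rational(-57, 4151) (t = Mul(57, Pow(-4151, -1)) = Mul(57, Rational(-1, 4151)) = Rational(-57, 4151) ≈ -0.013732)
Mul(Add(t, -975), Pow(Add(b, -1563), -1)) = Mul(Add(Rational(-57, 4151), -975), Pow(Add(1034, -1563), -1)) = Mul(Rational(-4047282, 4151), Pow(-529, -1)) = Mul(Rational(-4047282, 4151), Rational(-1, 529)) = Rational(4047282, 2195879)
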